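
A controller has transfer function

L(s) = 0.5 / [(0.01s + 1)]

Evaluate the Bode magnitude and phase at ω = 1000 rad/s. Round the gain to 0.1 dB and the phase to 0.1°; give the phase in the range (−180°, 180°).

-26.1 dB, -84.3°

At ω = 1000 rad/s:
pole (1 + j1000·0.01) = 1 + j10 → |·| ≈ 10.05, ∠ ≈ 84.29°
|L| = 0.5 · 1 / (10.05) ≈ 0.049751
Gain = 20 log₁₀(0.049751) ≈ -26.06 dB
∠L = (0°) − (84.29°) = -84.29°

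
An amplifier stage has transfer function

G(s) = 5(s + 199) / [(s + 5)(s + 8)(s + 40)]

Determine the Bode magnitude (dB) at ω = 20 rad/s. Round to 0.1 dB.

-26.0 dB

At s = jω = j20:
zero (s+199): 199 + j20 → |·| = √(199²+20²) = √40001 ≈ 200, ∠ = arctan(20/199) ≈ 5.74°
pole (s+5): 5 + j20 → |·| = √(5²+20²) = √425 ≈ 20.616, ∠ = arctan(20/5) ≈ 75.96°
pole (s+8): 8 + j20 → |·| = √(8²+20²) = √464 ≈ 21.541, ∠ = arctan(20/8) ≈ 68.20°
pole (s+40): 40 + j20 → |·| = √(40²+20²) = √2000 ≈ 44.721, ∠ = arctan(20/40) ≈ 26.57°
|G| = 5 · 200 / 19860 ≈ 0.050352
Gain = 20 log₁₀(0.050352) ≈ -25.96 dB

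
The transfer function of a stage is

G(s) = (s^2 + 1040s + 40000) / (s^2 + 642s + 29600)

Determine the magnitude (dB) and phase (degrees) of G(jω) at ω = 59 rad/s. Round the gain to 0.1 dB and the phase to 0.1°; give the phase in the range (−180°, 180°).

Substitute s = j59:
Numerator: (j59)^2 + 1040(j59) + 40000 = 36519 + j61360
Denominator: (j59)^2 + 642(j59) + 29600 = 26119 + j37878
|N| = √(36519² + 61360²) ≈ 71405, ∠N ≈ 59.24°
|D| = √(26119² + 37878²) ≈ 46010, ∠D ≈ 55.41°
|G| = 71405 / 46010 ≈ 1.5519
Gain = 20 log₁₀(1.5519) ≈ 3.82 dB
∠G = 59.24° − 55.41° = 3.83°

3.8 dB, 3.8°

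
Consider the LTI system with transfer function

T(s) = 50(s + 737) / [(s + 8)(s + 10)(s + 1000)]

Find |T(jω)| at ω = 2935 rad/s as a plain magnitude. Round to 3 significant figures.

5.66e-06

At s = jω = j2935:
zero (s+737): 737 + j2935 → |·| = √(737²+2935²) = √9157394 ≈ 3026.1, ∠ = arctan(2935/737) ≈ 75.90°
pole (s+8): 8 + j2935 → |·| = √(8²+2935²) = √8614289 ≈ 2935, ∠ = arctan(2935/8) ≈ 89.84°
pole (s+10): 10 + j2935 → |·| = √(10²+2935²) = √8614325 ≈ 2935, ∠ = arctan(2935/10) ≈ 89.80°
pole (s+1000): 1000 + j2935 → |·| = √(1000²+2935²) = √9614225 ≈ 3100.7, ∠ = arctan(2935/1000) ≈ 71.19°
|T| = 50 · 3026.1 / 2.671e+10 ≈ 5.6647e-06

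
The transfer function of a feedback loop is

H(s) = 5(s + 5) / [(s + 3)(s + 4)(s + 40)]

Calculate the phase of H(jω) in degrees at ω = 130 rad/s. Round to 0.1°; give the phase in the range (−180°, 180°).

At s = jω = j130:
zero (s+5): 5 + j130 → |·| = √(5²+130²) = √16925 ≈ 130.1, ∠ = arctan(130/5) ≈ 87.80°
pole (s+3): 3 + j130 → |·| = √(3²+130²) = √16909 ≈ 130.03, ∠ = arctan(130/3) ≈ 88.68°
pole (s+4): 4 + j130 → |·| = √(4²+130²) = √16916 ≈ 130.06, ∠ = arctan(130/4) ≈ 88.24°
pole (s+40): 40 + j130 → |·| = √(40²+130²) = √18500 ≈ 136.01, ∠ = arctan(130/40) ≈ 72.90°
∠H = 87.80° − 249.82° = -162.02°

-162.0°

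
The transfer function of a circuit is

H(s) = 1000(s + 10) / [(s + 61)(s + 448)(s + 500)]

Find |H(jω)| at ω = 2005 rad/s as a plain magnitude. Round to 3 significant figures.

At s = jω = j2005:
zero (s+10): 10 + j2005 → |·| = √(10²+2005²) = √4020125 ≈ 2005, ∠ = arctan(2005/10) ≈ 89.71°
pole (s+61): 61 + j2005 → |·| = √(61²+2005²) = √4023746 ≈ 2005.9, ∠ = arctan(2005/61) ≈ 88.26°
pole (s+448): 448 + j2005 → |·| = √(448²+2005²) = √4220729 ≈ 2054.4, ∠ = arctan(2005/448) ≈ 77.40°
pole (s+500): 500 + j2005 → |·| = √(500²+2005²) = √4270025 ≈ 2066.4, ∠ = arctan(2005/500) ≈ 76.00°
|H| = 1000 · 2005 / 8.5155e+09 ≈ 0.00023545

0.000235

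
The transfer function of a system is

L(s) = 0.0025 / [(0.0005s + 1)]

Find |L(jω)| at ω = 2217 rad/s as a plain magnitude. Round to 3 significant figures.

At ω = 2217 rad/s:
pole (1 + j2217·0.0005) = 1 + j1.1085 → |·| ≈ 1.4929, ∠ ≈ 47.95°
|L| = 0.0025 · 1 / (1.4929) ≈ 0.0016746

0.00167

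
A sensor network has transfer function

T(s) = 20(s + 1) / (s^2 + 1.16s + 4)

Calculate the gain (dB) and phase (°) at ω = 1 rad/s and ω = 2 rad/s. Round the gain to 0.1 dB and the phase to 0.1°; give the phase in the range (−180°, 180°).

At s = jω = j1:
zero (s+1): 1 + j1 → |·| = √(1²+1²) = √2 ≈ 1.4142, ∠ = arctan(1/1) ≈ 45.00°
quadratic: (j1)² + 1.16·j1 + 4 = 3 + j1.16 → |·| ≈ 3.2165, ∠ ≈ 21.14°
|T| = 20 · 1.4142 / 3.2165 ≈ 8.7934
Gain = 20 log₁₀(8.7934) ≈ 18.88 dB
∠T = 45.00° − 21.14° = 23.86°

At s = jω = j2:
zero (s+1): 1 + j2 → |·| = √(1²+2²) = √5 ≈ 2.2361, ∠ = arctan(2/1) ≈ 63.43°
quadratic: (j2)² + 1.16·j2 + 4 = 0 + j2.32 → |·| ≈ 2.32, ∠ ≈ 90.00°
|T| = 20 · 2.2361 / 2.32 ≈ 19.277
Gain = 20 log₁₀(19.277) ≈ 25.70 dB
∠T = 63.43° − 90.00° = -26.57°

ω = 1: 18.9 dB, 23.9°; ω = 2: 25.7 dB, -26.6°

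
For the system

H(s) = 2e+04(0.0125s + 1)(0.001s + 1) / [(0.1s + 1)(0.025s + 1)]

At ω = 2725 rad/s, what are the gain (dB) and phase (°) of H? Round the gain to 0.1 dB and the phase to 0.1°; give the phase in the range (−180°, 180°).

40.6 dB, -20.8°

At ω = 2725 rad/s:
zero (1 + j2725·0.0125) = 1 + j34.0625 → |·| ≈ 34.077, ∠ ≈ 88.32°
zero (1 + j2725·0.001) = 1 + j2.725 → |·| ≈ 2.9027, ∠ ≈ 69.85°
pole (1 + j2725·0.1) = 1 + j272.5 → |·| ≈ 272.5, ∠ ≈ 89.79°
pole (1 + j2725·0.025) = 1 + j68.125 → |·| ≈ 68.132, ∠ ≈ 89.16°
|H| = 2e+04 · 34.077 · 2.9027 / (272.5 · 68.132) ≈ 106.56
Gain = 20 log₁₀(106.56) ≈ 40.55 dB
∠H = (88.32° + 69.85°) − (89.79° + 89.16°) = -20.78°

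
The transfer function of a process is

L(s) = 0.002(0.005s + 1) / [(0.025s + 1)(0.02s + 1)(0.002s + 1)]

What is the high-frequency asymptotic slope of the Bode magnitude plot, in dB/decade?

Each pole contributes −20 dB/decade at high frequency; each zero contributes +20 dB/decade.
Net: 1 zero(s) − 3 pole(s) → -40 dB/decade.

-40 dB/decade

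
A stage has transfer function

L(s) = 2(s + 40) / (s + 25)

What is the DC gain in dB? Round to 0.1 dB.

10.1 dB

L(0) = 2·40 / (25) = 3.2
20 log₁₀(3.2) ≈ 10.10 dB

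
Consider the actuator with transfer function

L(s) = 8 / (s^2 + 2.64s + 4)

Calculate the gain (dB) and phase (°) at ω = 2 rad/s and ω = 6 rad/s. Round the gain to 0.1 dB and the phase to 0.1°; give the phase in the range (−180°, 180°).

ω = 2: 3.6 dB, -90.0°; ω = 6: -13.0 dB, -153.7°

At s = jω = j2:
quadratic: (j2)² + 2.64·j2 + 4 = 0 + j5.28 → |·| ≈ 5.28, ∠ ≈ 90.00°
|L| = 8 / 5.28 ≈ 1.5152
Gain = 20 log₁₀(1.5152) ≈ 3.61 dB
∠L = 0.00° − 90.00° = -90.00°

At s = jω = j6:
quadratic: (j6)² + 2.64·j6 + 4 = -32 + j15.84 → |·| ≈ 35.706, ∠ ≈ 153.66°
|L| = 8 / 35.706 ≈ 0.22405
Gain = 20 log₁₀(0.22405) ≈ -12.99 dB
∠L = 0.00° − 153.66° = -153.66°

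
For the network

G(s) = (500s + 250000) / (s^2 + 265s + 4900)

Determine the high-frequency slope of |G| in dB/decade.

Each pole contributes −20 dB/decade at high frequency; each zero contributes +20 dB/decade.
Net: 1 zero(s) − 2 pole(s) → -20 dB/decade.

-20 dB/decade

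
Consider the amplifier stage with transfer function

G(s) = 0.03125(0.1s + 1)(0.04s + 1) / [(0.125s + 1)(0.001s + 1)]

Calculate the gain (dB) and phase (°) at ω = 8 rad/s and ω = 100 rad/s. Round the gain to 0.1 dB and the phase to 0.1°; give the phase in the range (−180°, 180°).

At ω = 8 rad/s:
zero (1 + j8·0.1) = 1 + j0.8 → |·| ≈ 1.2806, ∠ ≈ 38.66°
zero (1 + j8·0.04) = 1 + j0.32 → |·| ≈ 1.05, ∠ ≈ 17.74°
pole (1 + j8·0.125) = 1 + j1 → |·| ≈ 1.4142, ∠ ≈ 45.00°
pole (1 + j8·0.001) = 1 + j0.008 → |·| ≈ 1, ∠ ≈ 0.46°
|G| = 0.03125 · 1.2806 · 1.05 / (1.4142 · 1) ≈ 0.029713
Gain = 20 log₁₀(0.029713) ≈ -30.54 dB
∠G = (38.66° + 17.74°) − (45.00° + 0.46°) = 10.94°

At ω = 100 rad/s:
zero (1 + j100·0.1) = 1 + j10 → |·| ≈ 10.05, ∠ ≈ 84.29°
zero (1 + j100·0.04) = 1 + j4 → |·| ≈ 4.1231, ∠ ≈ 75.96°
pole (1 + j100·0.125) = 1 + j12.5 → |·| ≈ 12.54, ∠ ≈ 85.43°
pole (1 + j100·0.001) = 1 + j0.1 → |·| ≈ 1.005, ∠ ≈ 5.71°
|G| = 0.03125 · 10.05 · 4.1231 / (12.54 · 1.005) ≈ 0.10275
Gain = 20 log₁₀(0.10275) ≈ -19.76 dB
∠G = (84.29° + 75.96°) − (85.43° + 5.71°) = 69.11°

ω = 8: -30.5 dB, 10.9°; ω = 100: -19.8 dB, 69.1°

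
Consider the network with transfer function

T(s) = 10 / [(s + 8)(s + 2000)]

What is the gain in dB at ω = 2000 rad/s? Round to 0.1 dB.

At s = jω = j2000:
pole (s+8): 8 + j2000 → |·| = √(8²+2000²) = √4000064 ≈ 2000, ∠ = arctan(2000/8) ≈ 89.77°
pole (s+2000): 2000 + j2000 → |·| = √(2000²+2000²) = √8000000 ≈ 2828.4, ∠ = arctan(2000/2000) ≈ 45.00°
|T| = 10 / 5.6568e+06 ≈ 1.7678e-06
Gain = 20 log₁₀(1.7678e-06) ≈ -115.05 dB

-115.1 dB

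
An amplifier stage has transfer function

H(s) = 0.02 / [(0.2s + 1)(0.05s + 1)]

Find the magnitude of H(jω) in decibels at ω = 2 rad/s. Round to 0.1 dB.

-34.7 dB

At ω = 2 rad/s:
pole (1 + j2·0.2) = 1 + j0.4 → |·| ≈ 1.077, ∠ ≈ 21.80°
pole (1 + j2·0.05) = 1 + j0.1 → |·| ≈ 1.005, ∠ ≈ 5.71°
|H| = 0.02 · 1 / (1.077 · 1.005) ≈ 0.018478
Gain = 20 log₁₀(0.018478) ≈ -34.67 dB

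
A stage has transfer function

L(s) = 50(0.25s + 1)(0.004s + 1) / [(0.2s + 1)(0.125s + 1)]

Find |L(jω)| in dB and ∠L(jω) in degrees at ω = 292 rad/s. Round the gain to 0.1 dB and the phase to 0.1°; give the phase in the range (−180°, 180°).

8.4 dB, -38.8°

At ω = 292 rad/s:
zero (1 + j292·0.25) = 1 + j73 → |·| ≈ 73.007, ∠ ≈ 89.22°
zero (1 + j292·0.004) = 1 + j1.168 → |·| ≈ 1.5376, ∠ ≈ 49.43°
pole (1 + j292·0.2) = 1 + j58.4 → |·| ≈ 58.409, ∠ ≈ 89.02°
pole (1 + j292·0.125) = 1 + j36.5 → |·| ≈ 36.514, ∠ ≈ 88.43°
|L| = 50 · 73.007 · 1.5376 / (58.409 · 36.514) ≈ 2.6317
Gain = 20 log₁₀(2.6317) ≈ 8.40 dB
∠L = (89.22° + 49.43°) − (89.02° + 88.43°) = -38.80°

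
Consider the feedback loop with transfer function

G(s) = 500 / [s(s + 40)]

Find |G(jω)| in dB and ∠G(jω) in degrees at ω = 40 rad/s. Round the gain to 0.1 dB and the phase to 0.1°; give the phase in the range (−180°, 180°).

At s = jω = j40:
pole (s+40): 40 + j40 → |·| = √(40²+40²) = √3200 ≈ 56.569, ∠ = arctan(40/40) ≈ 45.00°
pole at origin: |s| = 40, ∠ = 90.00° (in denominator)
|G| = 500 / 2262.8 ≈ 0.22097
Gain = 20 log₁₀(0.22097) ≈ -13.11 dB
∠G = 0.00° − 135.00° = -135.00°

-13.1 dB, -135.0°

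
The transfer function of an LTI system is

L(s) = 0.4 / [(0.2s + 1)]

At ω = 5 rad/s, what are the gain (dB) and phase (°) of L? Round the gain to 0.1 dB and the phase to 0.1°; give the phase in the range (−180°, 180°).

-11.0 dB, -45.0°

At ω = 5 rad/s:
pole (1 + j5·0.2) = 1 + j1 → |·| ≈ 1.4142, ∠ ≈ 45.00°
|L| = 0.4 · 1 / (1.4142) ≈ 0.28285
Gain = 20 log₁₀(0.28285) ≈ -10.97 dB
∠L = (0°) − (45.00°) = -45.00°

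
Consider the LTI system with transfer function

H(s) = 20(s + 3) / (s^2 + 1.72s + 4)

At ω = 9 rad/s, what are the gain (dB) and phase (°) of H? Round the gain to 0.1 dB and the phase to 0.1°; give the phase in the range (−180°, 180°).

At s = jω = j9:
zero (s+3): 3 + j9 → |·| = √(3²+9²) = √90 ≈ 9.4868, ∠ = arctan(9/3) ≈ 71.57°
quadratic: (j9)² + 1.72·j9 + 4 = -77 + j15.48 → |·| ≈ 78.541, ∠ ≈ 168.63°
|H| = 20 · 9.4868 / 78.541 ≈ 2.4158
Gain = 20 log₁₀(2.4158) ≈ 7.66 dB
∠H = 71.57° − 168.63° = -97.06°

7.7 dB, -97.1°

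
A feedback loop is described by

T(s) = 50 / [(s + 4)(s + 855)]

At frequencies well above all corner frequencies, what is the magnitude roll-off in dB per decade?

Each pole contributes −20 dB/decade at high frequency; each zero contributes +20 dB/decade.
Net: 0 zero(s) − 2 pole(s) → -40 dB/decade.

-40 dB/decade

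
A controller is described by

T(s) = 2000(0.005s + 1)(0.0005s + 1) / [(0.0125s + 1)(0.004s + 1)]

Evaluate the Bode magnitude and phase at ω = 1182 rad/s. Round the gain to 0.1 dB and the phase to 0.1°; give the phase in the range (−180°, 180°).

At ω = 1182 rad/s:
zero (1 + j1182·0.005) = 1 + j5.91 → |·| ≈ 5.994, ∠ ≈ 80.40°
zero (1 + j1182·0.0005) = 1 + j0.591 → |·| ≈ 1.1616, ∠ ≈ 30.58°
pole (1 + j1182·0.0125) = 1 + j14.775 → |·| ≈ 14.809, ∠ ≈ 86.13°
pole (1 + j1182·0.004) = 1 + j4.728 → |·| ≈ 4.8326, ∠ ≈ 78.06°
|T| = 2000 · 5.994 · 1.1616 / (14.809 · 4.8326) ≈ 194.58
Gain = 20 log₁₀(194.58) ≈ 45.78 dB
∠T = (80.40° + 30.58°) − (86.13° + 78.06°) = -53.21°

45.8 dB, -53.2°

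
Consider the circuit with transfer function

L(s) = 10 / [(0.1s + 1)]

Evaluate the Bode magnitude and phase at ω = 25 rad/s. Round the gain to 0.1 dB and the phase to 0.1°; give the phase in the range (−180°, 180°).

11.4 dB, -68.2°

At ω = 25 rad/s:
pole (1 + j25·0.1) = 1 + j2.5 → |·| ≈ 2.6926, ∠ ≈ 68.20°
|L| = 10 · 1 / (2.6926) ≈ 3.7139
Gain = 20 log₁₀(3.7139) ≈ 11.40 dB
∠L = (0°) − (68.20°) = -68.20°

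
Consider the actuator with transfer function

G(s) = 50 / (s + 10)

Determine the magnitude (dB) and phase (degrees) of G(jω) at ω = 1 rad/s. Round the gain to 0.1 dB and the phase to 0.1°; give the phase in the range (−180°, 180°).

Substitute s = j1:
Numerator: 50 = 50 + j0
Denominator: (j1) + 10 = 10 + j1
|N| = √(50² + 0²) ≈ 50, ∠N ≈ 0.00°
|D| = √(10² + 1²) ≈ 10.05, ∠D ≈ 5.71°
|G| = 50 / 10.05 ≈ 4.9751
Gain = 20 log₁₀(4.9751) ≈ 13.94 dB
∠G = 0.00° − 5.71° = -5.71°

13.9 dB, -5.7°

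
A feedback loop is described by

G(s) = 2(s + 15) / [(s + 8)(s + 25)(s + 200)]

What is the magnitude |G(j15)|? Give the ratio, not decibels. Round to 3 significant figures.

At s = jω = j15:
zero (s+15): 15 + j15 → |·| = √(15²+15²) = √450 ≈ 21.213, ∠ = arctan(15/15) ≈ 45.00°
pole (s+8): 8 + j15 → |·| = √(8²+15²) = √289 ≈ 17, ∠ = arctan(15/8) ≈ 61.93°
pole (s+25): 25 + j15 → |·| = √(25²+15²) = √850 ≈ 29.155, ∠ = arctan(15/25) ≈ 30.96°
pole (s+200): 200 + j15 → |·| = √(200²+15²) = √40225 ≈ 200.56, ∠ = arctan(15/200) ≈ 4.29°
|G| = 2 · 21.213 / 99405 ≈ 0.0004268

0.000427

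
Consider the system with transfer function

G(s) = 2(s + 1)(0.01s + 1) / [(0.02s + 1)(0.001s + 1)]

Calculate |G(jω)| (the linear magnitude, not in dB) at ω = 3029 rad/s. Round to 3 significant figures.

At ω = 3029 rad/s:
zero (1 + j3029·1) = 1 + j3029 → |·| ≈ 3029, ∠ ≈ 89.98°
zero (1 + j3029·0.01) = 1 + j30.29 → |·| ≈ 30.307, ∠ ≈ 88.11°
pole (1 + j3029·0.02) = 1 + j60.58 → |·| ≈ 60.588, ∠ ≈ 89.05°
pole (1 + j3029·0.001) = 1 + j3.029 → |·| ≈ 3.1898, ∠ ≈ 71.73°
|G| = 2 · 3029 · 30.307 / (60.588 · 3.1898) ≈ 950

950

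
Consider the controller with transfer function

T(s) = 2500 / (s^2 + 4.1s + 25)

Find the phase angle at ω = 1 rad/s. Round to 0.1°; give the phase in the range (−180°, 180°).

-9.7°

At s = jω = j1:
quadratic: (j1)² + 4.1·j1 + 25 = 24 + j4.1 → |·| ≈ 24.348, ∠ ≈ 9.69°
∠T = 0.00° − 9.69° = -9.69°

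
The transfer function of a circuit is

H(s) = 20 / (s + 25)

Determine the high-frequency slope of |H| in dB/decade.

Each pole contributes −20 dB/decade at high frequency; each zero contributes +20 dB/decade.
Net: 0 zero(s) − 1 pole(s) → -20 dB/decade.

-20 dB/decade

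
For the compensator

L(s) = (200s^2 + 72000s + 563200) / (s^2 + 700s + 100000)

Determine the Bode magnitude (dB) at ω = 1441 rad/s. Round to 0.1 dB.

45.7 dB

Substitute s = j1441:
Numerator: 200(j1441)^2 + 72000(j1441) + 563200 = -414733000 + j103752000
Denominator: (j1441)^2 + 700(j1441) + 100000 = -1976481 + j1008700
|N| = √(414733000² + 103752000²) ≈ 4.2751e+08, ∠N ≈ 165.95°
|D| = √(1976481² + 1008700²) ≈ 2.219e+06, ∠D ≈ 152.96°
|L| = 4.2751e+08 / 2.219e+06 ≈ 192.66
Gain = 20 log₁₀(192.66) ≈ 45.70 dB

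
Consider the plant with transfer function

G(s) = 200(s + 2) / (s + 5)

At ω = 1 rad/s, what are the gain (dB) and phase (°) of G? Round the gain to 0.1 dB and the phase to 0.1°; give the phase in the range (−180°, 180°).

38.9 dB, 15.3°

At s = jω = j1:
zero (s+2): 2 + j1 → |·| = √(2²+1²) = √5 ≈ 2.2361, ∠ = arctan(1/2) ≈ 26.57°
pole (s+5): 5 + j1 → |·| = √(5²+1²) = √26 ≈ 5.099, ∠ = arctan(1/5) ≈ 11.31°
|G| = 200 · 2.2361 / 5.099 ≈ 87.707
Gain = 20 log₁₀(87.707) ≈ 38.86 dB
∠G = 26.57° − 11.31° = 15.26°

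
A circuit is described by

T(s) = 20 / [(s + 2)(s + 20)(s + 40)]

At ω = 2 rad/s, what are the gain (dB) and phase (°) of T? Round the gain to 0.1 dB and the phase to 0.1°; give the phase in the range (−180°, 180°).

At s = jω = j2:
pole (s+2): 2 + j2 → |·| = √(2²+2²) = √8 ≈ 2.8284, ∠ = arctan(2/2) ≈ 45.00°
pole (s+20): 20 + j2 → |·| = √(20²+2²) = √404 ≈ 20.1, ∠ = arctan(2/20) ≈ 5.71°
pole (s+40): 40 + j2 → |·| = √(40²+2²) = √1604 ≈ 40.05, ∠ = arctan(2/40) ≈ 2.86°
|T| = 20 / 2276.9 ≈ 0.0087839
Gain = 20 log₁₀(0.0087839) ≈ -41.13 dB
∠T = 0.00° − 53.57° = -53.57°

-41.1 dB, -53.6°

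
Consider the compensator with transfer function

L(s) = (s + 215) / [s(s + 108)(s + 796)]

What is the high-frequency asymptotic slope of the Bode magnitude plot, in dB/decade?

-40 dB/decade

Each pole contributes −20 dB/decade at high frequency; each zero contributes +20 dB/decade.
Net: 1 zero(s) − 3 pole(s) → -40 dB/decade.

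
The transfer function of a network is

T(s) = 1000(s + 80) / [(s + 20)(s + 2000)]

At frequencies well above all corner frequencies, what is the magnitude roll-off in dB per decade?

Each pole contributes −20 dB/decade at high frequency; each zero contributes +20 dB/decade.
Net: 1 zero(s) − 2 pole(s) → -20 dB/decade.

-20 dB/decade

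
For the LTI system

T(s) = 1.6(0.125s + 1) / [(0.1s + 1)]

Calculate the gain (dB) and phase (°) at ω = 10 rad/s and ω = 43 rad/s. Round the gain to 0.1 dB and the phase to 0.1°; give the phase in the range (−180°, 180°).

ω = 10: 5.2 dB, 6.3°; ω = 43: 5.9 dB, 2.6°

At ω = 10 rad/s:
zero (1 + j10·0.125) = 1 + j1.25 → |·| ≈ 1.6008, ∠ ≈ 51.34°
pole (1 + j10·0.1) = 1 + j1 → |·| ≈ 1.4142, ∠ ≈ 45.00°
|T| = 1.6 · 1.6008 / (1.4142) ≈ 1.8111
Gain = 20 log₁₀(1.8111) ≈ 5.16 dB
∠T = (51.34°) − (45.00°) = 6.34°

At ω = 43 rad/s:
zero (1 + j43·0.125) = 1 + j5.375 → |·| ≈ 5.4672, ∠ ≈ 79.46°
pole (1 + j43·0.1) = 1 + j4.3 → |·| ≈ 4.4147, ∠ ≈ 76.91°
|T| = 1.6 · 5.4672 / (4.4147) ≈ 1.9815
Gain = 20 log₁₀(1.9815) ≈ 5.94 dB
∠T = (79.46°) − (76.91°) = 2.55°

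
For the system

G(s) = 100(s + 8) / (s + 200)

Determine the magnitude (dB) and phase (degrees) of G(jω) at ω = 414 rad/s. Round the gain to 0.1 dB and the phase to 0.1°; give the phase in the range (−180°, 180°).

At s = jω = j414:
zero (s+8): 8 + j414 → |·| = √(8²+414²) = √171460 ≈ 414.08, ∠ = arctan(414/8) ≈ 88.89°
pole (s+200): 200 + j414 → |·| = √(200²+414²) = √211396 ≈ 459.78, ∠ = arctan(414/200) ≈ 64.22°
|G| = 100 · 414.08 / 459.78 ≈ 90.06
Gain = 20 log₁₀(90.06) ≈ 39.09 dB
∠G = 88.89° − 64.22° = 24.67°

39.1 dB, 24.7°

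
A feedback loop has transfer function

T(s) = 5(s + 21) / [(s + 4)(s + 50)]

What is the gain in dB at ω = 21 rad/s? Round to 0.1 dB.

-17.9 dB

At s = jω = j21:
zero (s+21): 21 + j21 → |·| = √(21²+21²) = √882 ≈ 29.698, ∠ = arctan(21/21) ≈ 45.00°
pole (s+4): 4 + j21 → |·| = √(4²+21²) = √457 ≈ 21.378, ∠ = arctan(21/4) ≈ 79.22°
pole (s+50): 50 + j21 → |·| = √(50²+21²) = √2941 ≈ 54.231, ∠ = arctan(21/50) ≈ 22.78°
|T| = 5 · 29.698 / 1159.4 ≈ 0.12807
Gain = 20 log₁₀(0.12807) ≈ -17.85 dB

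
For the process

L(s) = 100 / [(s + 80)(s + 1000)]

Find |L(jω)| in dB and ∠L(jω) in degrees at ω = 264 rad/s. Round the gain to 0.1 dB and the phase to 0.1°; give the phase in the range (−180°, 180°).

-69.1 dB, -87.9°

At s = jω = j264:
pole (s+80): 80 + j264 → |·| = √(80²+264²) = √76096 ≈ 275.86, ∠ = arctan(264/80) ≈ 73.14°
pole (s+1000): 1000 + j264 → |·| = √(1000²+264²) = √1069696 ≈ 1034.3, ∠ = arctan(264/1000) ≈ 14.79°
|L| = 100 / 2.8532e+05 ≈ 0.00035048
Gain = 20 log₁₀(0.00035048) ≈ -69.11 dB
∠L = 0.00° − 87.93° = -87.93°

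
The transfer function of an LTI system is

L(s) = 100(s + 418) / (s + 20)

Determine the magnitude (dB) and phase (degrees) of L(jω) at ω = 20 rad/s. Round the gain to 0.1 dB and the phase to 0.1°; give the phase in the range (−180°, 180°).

At s = jω = j20:
zero (s+418): 418 + j20 → |·| = √(418²+20²) = √175124 ≈ 418.48, ∠ = arctan(20/418) ≈ 2.74°
pole (s+20): 20 + j20 → |·| = √(20²+20²) = √800 ≈ 28.284, ∠ = arctan(20/20) ≈ 45.00°
|L| = 100 · 418.48 / 28.284 ≈ 1479.6
Gain = 20 log₁₀(1479.6) ≈ 63.40 dB
∠L = 2.74° − 45.00° = -42.26°

63.4 dB, -42.3°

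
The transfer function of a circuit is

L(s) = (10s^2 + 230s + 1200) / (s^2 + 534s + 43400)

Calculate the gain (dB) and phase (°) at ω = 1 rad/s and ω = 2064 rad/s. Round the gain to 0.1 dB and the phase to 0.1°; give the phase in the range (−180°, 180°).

ω = 1: -31.1 dB, 10.2°; ω = 2064: 19.8 dB, 14.0°

Substitute s = j1:
Numerator: 10(j1)^2 + 230(j1) + 1200 = 1190 + j230
Denominator: (j1)^2 + 534(j1) + 43400 = 43399 + j534
|N| = √(1190² + 230²) ≈ 1212, ∠N ≈ 10.94°
|D| = √(43399² + 534²) ≈ 43402, ∠D ≈ 0.70°
|L| = 1212 / 43402 ≈ 0.027925
Gain = 20 log₁₀(0.027925) ≈ -31.08 dB
∠L = 10.94° − 0.70° = 10.24°

Substitute s = j2064:
Numerator: 10(j2064)^2 + 230(j2064) + 1200 = -42599760 + j474720
Denominator: (j2064)^2 + 534(j2064) + 43400 = -4216696 + j1102176
|N| = √(42599760² + 474720²) ≈ 4.2602e+07, ∠N ≈ 179.36°
|D| = √(4216696² + 1102176²) ≈ 4.3584e+06, ∠D ≈ 165.35°
|L| = 4.2602e+07 / 4.3584e+06 ≈ 9.7747
Gain = 20 log₁₀(9.7747) ≈ 19.80 dB
∠L = 179.36° − 165.35° = 14.01°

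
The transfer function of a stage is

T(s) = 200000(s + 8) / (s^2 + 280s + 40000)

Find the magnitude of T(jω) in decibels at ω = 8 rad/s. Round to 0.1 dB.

35.1 dB

At s = jω = j8:
zero (s+8): 8 + j8 → |·| = √(8²+8²) = √128 ≈ 11.314, ∠ = arctan(8/8) ≈ 45.00°
quadratic: (j8)² + 280·j8 + 40000 = 39936 + j2240 → |·| ≈ 39999, ∠ ≈ 3.21°
|T| = 200000 · 11.314 / 39999 ≈ 56.571
Gain = 20 log₁₀(56.571) ≈ 35.05 dB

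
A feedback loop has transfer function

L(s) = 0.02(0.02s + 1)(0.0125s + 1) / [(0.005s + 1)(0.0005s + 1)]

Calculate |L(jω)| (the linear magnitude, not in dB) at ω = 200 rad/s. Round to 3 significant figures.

0.156

At ω = 200 rad/s:
zero (1 + j200·0.02) = 1 + j4 → |·| ≈ 4.1231, ∠ ≈ 75.96°
zero (1 + j200·0.0125) = 1 + j2.5 → |·| ≈ 2.6926, ∠ ≈ 68.20°
pole (1 + j200·0.005) = 1 + j1 → |·| ≈ 1.4142, ∠ ≈ 45.00°
pole (1 + j200·0.0005) = 1 + j0.1 → |·| ≈ 1.005, ∠ ≈ 5.71°
|L| = 0.02 · 4.1231 · 2.6926 / (1.4142 · 1.005) ≈ 0.15622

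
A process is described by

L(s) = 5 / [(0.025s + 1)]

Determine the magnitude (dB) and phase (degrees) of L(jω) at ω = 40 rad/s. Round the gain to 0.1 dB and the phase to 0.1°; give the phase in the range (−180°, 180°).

11.0 dB, -45.0°

At ω = 40 rad/s:
pole (1 + j40·0.025) = 1 + j1 → |·| ≈ 1.4142, ∠ ≈ 45.00°
|L| = 5 · 1 / (1.4142) ≈ 3.5356
Gain = 20 log₁₀(3.5356) ≈ 10.97 dB
∠L = (0°) − (45.00°) = -45.00°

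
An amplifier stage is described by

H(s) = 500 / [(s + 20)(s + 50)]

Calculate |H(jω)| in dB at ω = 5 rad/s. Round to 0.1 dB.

-6.3 dB

At s = jω = j5:
pole (s+20): 20 + j5 → |·| = √(20²+5²) = √425 ≈ 20.616, ∠ = arctan(5/20) ≈ 14.04°
pole (s+50): 50 + j5 → |·| = √(50²+5²) = √2525 ≈ 50.249, ∠ = arctan(5/50) ≈ 5.71°
|H| = 500 / 1035.9 ≈ 0.48267
Gain = 20 log₁₀(0.48267) ≈ -6.33 dB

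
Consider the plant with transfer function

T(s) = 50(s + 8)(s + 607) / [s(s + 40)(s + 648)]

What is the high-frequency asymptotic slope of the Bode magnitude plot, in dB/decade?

Each pole contributes −20 dB/decade at high frequency; each zero contributes +20 dB/decade.
Net: 2 zero(s) − 3 pole(s) → -20 dB/decade.

-20 dB/decade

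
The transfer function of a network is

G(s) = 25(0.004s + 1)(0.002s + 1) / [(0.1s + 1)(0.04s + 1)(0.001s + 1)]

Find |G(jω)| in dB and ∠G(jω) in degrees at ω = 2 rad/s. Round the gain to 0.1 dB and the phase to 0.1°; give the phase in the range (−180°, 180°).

27.8 dB, -15.3°

At ω = 2 rad/s:
zero (1 + j2·0.004) = 1 + j0.008 → |·| ≈ 1, ∠ ≈ 0.46°
zero (1 + j2·0.002) = 1 + j0.004 → |·| ≈ 1, ∠ ≈ 0.23°
pole (1 + j2·0.1) = 1 + j0.2 → |·| ≈ 1.0198, ∠ ≈ 11.31°
pole (1 + j2·0.04) = 1 + j0.08 → |·| ≈ 1.0032, ∠ ≈ 4.57°
pole (1 + j2·0.001) = 1 + j0.002 → |·| ≈ 1, ∠ ≈ 0.11°
|G| = 25 · 1 · 1 / (1.0198 · 1.0032 · 1) ≈ 24.436
Gain = 20 log₁₀(24.436) ≈ 27.76 dB
∠G = (0.46° + 0.23°) − (11.31° + 4.57° + 0.11°) = -15.30°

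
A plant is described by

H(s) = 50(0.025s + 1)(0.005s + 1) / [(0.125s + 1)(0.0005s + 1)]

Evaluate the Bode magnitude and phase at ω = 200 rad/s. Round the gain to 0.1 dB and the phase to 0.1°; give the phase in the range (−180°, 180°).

At ω = 200 rad/s:
zero (1 + j200·0.025) = 1 + j5 → |·| ≈ 5.099, ∠ ≈ 78.69°
zero (1 + j200·0.005) = 1 + j1 → |·| ≈ 1.4142, ∠ ≈ 45.00°
pole (1 + j200·0.125) = 1 + j25 → |·| ≈ 25.02, ∠ ≈ 87.71°
pole (1 + j200·0.0005) = 1 + j0.1 → |·| ≈ 1.005, ∠ ≈ 5.71°
|H| = 50 · 5.099 · 1.4142 / (25.02 · 1.005) ≈ 14.339
Gain = 20 log₁₀(14.339) ≈ 23.13 dB
∠H = (78.69° + 45.00°) − (87.71° + 5.71°) = 30.27°

23.1 dB, 30.3°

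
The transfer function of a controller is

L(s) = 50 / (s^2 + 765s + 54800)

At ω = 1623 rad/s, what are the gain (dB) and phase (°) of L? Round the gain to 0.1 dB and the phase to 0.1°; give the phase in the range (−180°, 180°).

-95.2 dB, -154.3°

Substitute s = j1623:
Numerator: 50 = 50 + j0
Denominator: (j1623)^2 + 765(j1623) + 54800 = -2579329 + j1241595
|N| = √(50² + 0²) ≈ 50, ∠N ≈ 0.00°
|D| = √(2579329² + 1241595²) ≈ 2.8626e+06, ∠D ≈ 154.30°
|L| = 50 / 2.8626e+06 ≈ 1.7467e-05
Gain = 20 log₁₀(1.7467e-05) ≈ -95.16 dB
∠L = 0.00° − 154.30° = -154.30°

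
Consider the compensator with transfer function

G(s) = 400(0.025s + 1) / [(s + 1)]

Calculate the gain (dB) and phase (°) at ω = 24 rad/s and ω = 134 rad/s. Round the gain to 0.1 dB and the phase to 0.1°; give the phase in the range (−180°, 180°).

ω = 24: 25.8 dB, -56.7°; ω = 134: 20.4 dB, -16.2°

At ω = 24 rad/s:
zero (1 + j24·0.025) = 1 + j0.6 → |·| ≈ 1.1662, ∠ ≈ 30.96°
pole (1 + j24·1) = 1 + j24 → |·| ≈ 24.021, ∠ ≈ 87.61°
|G| = 400 · 1.1662 / (24.021) ≈ 19.42
Gain = 20 log₁₀(19.42) ≈ 25.76 dB
∠G = (30.96°) − (87.61°) = -56.65°

At ω = 134 rad/s:
zero (1 + j134·0.025) = 1 + j3.35 → |·| ≈ 3.4961, ∠ ≈ 73.38°
pole (1 + j134·1) = 1 + j134 → |·| ≈ 134, ∠ ≈ 89.57°
|G| = 400 · 3.4961 / (134) ≈ 10.436
Gain = 20 log₁₀(10.436) ≈ 20.37 dB
∠G = (73.38°) − (89.57°) = -16.19°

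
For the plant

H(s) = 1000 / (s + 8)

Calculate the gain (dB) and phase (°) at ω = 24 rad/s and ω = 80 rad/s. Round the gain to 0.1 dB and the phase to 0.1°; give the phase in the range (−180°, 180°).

ω = 24: 31.9 dB, -71.6°; ω = 80: 21.9 dB, -84.3°

Substitute s = j24:
Numerator: 1000 = 1000 + j0
Denominator: (j24) + 8 = 8 + j24
|N| = √(1000² + 0²) ≈ 1000, ∠N ≈ 0.00°
|D| = √(8² + 24²) ≈ 25.298, ∠D ≈ 71.57°
|H| = 1000 / 25.298 ≈ 39.529
Gain = 20 log₁₀(39.529) ≈ 31.94 dB
∠H = 0.00° − 71.57° = -71.57°

Substitute s = j80:
Numerator: 1000 = 1000 + j0
Denominator: (j80) + 8 = 8 + j80
|N| = √(1000² + 0²) ≈ 1000, ∠N ≈ 0.00°
|D| = √(8² + 80²) ≈ 80.399, ∠D ≈ 84.29°
|H| = 1000 / 80.399 ≈ 12.438
Gain = 20 log₁₀(12.438) ≈ 21.90 dB
∠H = 0.00° − 84.29° = -84.29°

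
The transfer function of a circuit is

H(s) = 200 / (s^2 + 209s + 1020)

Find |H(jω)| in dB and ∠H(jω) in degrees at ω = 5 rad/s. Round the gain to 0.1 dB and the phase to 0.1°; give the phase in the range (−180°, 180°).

Substitute s = j5:
Numerator: 200 = 200 + j0
Denominator: (j5)^2 + 209(j5) + 1020 = 995 + j1045
|N| = √(200² + 0²) ≈ 200, ∠N ≈ 0.00°
|D| = √(995² + 1045²) ≈ 1442.9, ∠D ≈ 46.40°
|H| = 200 / 1442.9 ≈ 0.13861
Gain = 20 log₁₀(0.13861) ≈ -17.16 dB
∠H = 0.00° − 46.40° = -46.40°

-17.2 dB, -46.4°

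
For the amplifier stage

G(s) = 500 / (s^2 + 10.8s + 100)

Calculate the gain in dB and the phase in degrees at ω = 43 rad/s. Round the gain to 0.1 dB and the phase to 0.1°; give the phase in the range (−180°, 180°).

-11.2 dB, -165.1°

At s = jω = j43:
quadratic: (j43)² + 10.8·j43 + 100 = -1749 + j464.4 → |·| ≈ 1809.6, ∠ ≈ 165.13°
|G| = 500 / 1809.6 ≈ 0.2763
Gain = 20 log₁₀(0.2763) ≈ -11.17 dB
∠G = 0.00° − 165.13° = -165.13°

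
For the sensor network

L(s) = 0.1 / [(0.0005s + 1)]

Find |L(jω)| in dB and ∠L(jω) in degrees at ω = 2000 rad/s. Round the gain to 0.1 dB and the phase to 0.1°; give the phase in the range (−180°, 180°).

At ω = 2000 rad/s:
pole (1 + j2000·0.0005) = 1 + j1 → |·| ≈ 1.4142, ∠ ≈ 45.00°
|L| = 0.1 · 1 / (1.4142) ≈ 0.070711
Gain = 20 log₁₀(0.070711) ≈ -23.01 dB
∠L = (0°) − (45.00°) = -45.00°

-23.0 dB, -45.0°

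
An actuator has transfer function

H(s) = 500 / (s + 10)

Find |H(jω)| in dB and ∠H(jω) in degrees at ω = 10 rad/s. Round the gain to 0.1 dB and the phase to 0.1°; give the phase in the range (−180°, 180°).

31.0 dB, -45.0°

At s = jω = j10:
pole (s+10): 10 + j10 → |·| = √(10²+10²) = √200 ≈ 14.142, ∠ = arctan(10/10) ≈ 45.00°
|H| = 500 / 14.142 ≈ 35.356
Gain = 20 log₁₀(35.356) ≈ 30.97 dB
∠H = 0.00° − 45.00° = -45.00°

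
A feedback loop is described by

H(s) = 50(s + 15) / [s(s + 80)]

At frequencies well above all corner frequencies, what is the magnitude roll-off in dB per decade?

-20 dB/decade

Each pole contributes −20 dB/decade at high frequency; each zero contributes +20 dB/decade.
Net: 1 zero(s) − 2 pole(s) → -20 dB/decade.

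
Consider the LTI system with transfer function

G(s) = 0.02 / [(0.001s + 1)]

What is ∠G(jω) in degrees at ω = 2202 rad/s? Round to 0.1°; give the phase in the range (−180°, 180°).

At ω = 2202 rad/s:
pole (1 + j2202·0.001) = 1 + j2.202 → |·| ≈ 2.4184, ∠ ≈ 65.58°
∠G = (0°) − (65.58°) = -65.58°

-65.6°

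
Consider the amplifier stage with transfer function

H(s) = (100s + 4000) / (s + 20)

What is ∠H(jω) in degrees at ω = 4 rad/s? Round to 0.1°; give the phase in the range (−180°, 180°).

Substitute s = j4:
Numerator: 100(j4) + 4000 = 4000 + j400
Denominator: (j4) + 20 = 20 + j4
|N| = √(4000² + 400²) ≈ 4020, ∠N ≈ 5.71°
|D| = √(20² + 4²) ≈ 20.396, ∠D ≈ 11.31°
∠H = 5.71° − 11.31° = -5.60°

-5.6°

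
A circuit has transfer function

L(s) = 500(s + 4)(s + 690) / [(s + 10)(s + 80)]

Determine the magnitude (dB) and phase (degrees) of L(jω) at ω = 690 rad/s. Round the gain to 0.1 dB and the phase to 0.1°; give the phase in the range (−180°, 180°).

56.9 dB, -37.9°

At s = jω = j690:
zero (s+4): 4 + j690 → |·| = √(4²+690²) = √476116 ≈ 690.01, ∠ = arctan(690/4) ≈ 89.67°
zero (s+690): 690 + j690 → |·| = √(690²+690²) = √952200 ≈ 975.81, ∠ = arctan(690/690) ≈ 45.00°
pole (s+10): 10 + j690 → |·| = √(10²+690²) = √476200 ≈ 690.07, ∠ = arctan(690/10) ≈ 89.17°
pole (s+80): 80 + j690 → |·| = √(80²+690²) = √482500 ≈ 694.62, ∠ = arctan(690/80) ≈ 83.39°
|L| = 500 · 6.7332e+05 / 4.7934e+05 ≈ 702.34
Gain = 20 log₁₀(702.34) ≈ 56.93 dB
∠L = 134.67° − 172.56° = -37.89°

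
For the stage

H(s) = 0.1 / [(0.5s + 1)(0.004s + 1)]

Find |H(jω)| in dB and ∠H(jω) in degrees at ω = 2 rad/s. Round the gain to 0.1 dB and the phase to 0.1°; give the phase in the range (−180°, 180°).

-23.0 dB, -45.5°

At ω = 2 rad/s:
pole (1 + j2·0.5) = 1 + j1 → |·| ≈ 1.4142, ∠ ≈ 45.00°
pole (1 + j2·0.004) = 1 + j0.008 → |·| ≈ 1, ∠ ≈ 0.46°
|H| = 0.1 · 1 / (1.4142 · 1) ≈ 0.070711
Gain = 20 log₁₀(0.070711) ≈ -23.01 dB
∠H = (0°) − (45.00° + 0.46°) = -45.46°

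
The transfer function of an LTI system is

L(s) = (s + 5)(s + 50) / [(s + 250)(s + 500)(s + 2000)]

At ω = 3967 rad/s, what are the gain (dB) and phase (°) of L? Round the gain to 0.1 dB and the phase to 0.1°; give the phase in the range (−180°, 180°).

At s = jω = j3967:
zero (s+5): 5 + j3967 → |·| = √(5²+3967²) = √15737114 ≈ 3967, ∠ = arctan(3967/5) ≈ 89.93°
zero (s+50): 50 + j3967 → |·| = √(50²+3967²) = √15739589 ≈ 3967.3, ∠ = arctan(3967/50) ≈ 89.28°
pole (s+250): 250 + j3967 → |·| = √(250²+3967²) = √15799589 ≈ 3974.9, ∠ = arctan(3967/250) ≈ 86.39°
pole (s+500): 500 + j3967 → |·| = √(500²+3967²) = √15987089 ≈ 3998.4, ∠ = arctan(3967/500) ≈ 82.82°
pole (s+2000): 2000 + j3967 → |·| = √(2000²+3967²) = √19737089 ≈ 4442.6, ∠ = arctan(3967/2000) ≈ 63.24°
|L| = 1 · 1.5738e+07 / 7.0607e+10 ≈ 0.0002229
Gain = 20 log₁₀(0.0002229) ≈ -73.04 dB
∠L = 179.21° − 232.45° = -53.24°

-73.0 dB, -53.2°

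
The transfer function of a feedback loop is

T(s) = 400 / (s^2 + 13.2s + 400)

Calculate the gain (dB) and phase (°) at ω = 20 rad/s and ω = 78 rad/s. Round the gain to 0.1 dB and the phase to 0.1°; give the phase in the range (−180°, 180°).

ω = 20: 3.6 dB, -90.0°; ω = 78: -23.2 dB, -169.7°

At s = jω = j20:
quadratic: (j20)² + 13.2·j20 + 400 = 0 + j264 → |·| ≈ 264, ∠ ≈ 90.00°
|T| = 400 / 264 ≈ 1.5152
Gain = 20 log₁₀(1.5152) ≈ 3.61 dB
∠T = 0.00° − 90.00° = -90.00°

At s = jω = j78:
quadratic: (j78)² + 13.2·j78 + 400 = -5684 + j1029.6 → |·| ≈ 5776.5, ∠ ≈ 169.73°
|T| = 400 / 5776.5 ≈ 0.069246
Gain = 20 log₁₀(0.069246) ≈ -23.19 dB
∠T = 0.00° − 169.73° = -169.73°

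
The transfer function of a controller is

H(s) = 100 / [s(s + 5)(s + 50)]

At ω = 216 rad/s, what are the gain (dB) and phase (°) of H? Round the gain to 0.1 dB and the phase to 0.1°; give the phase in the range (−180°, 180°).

-100.3 dB, 104.4°

At s = jω = j216:
pole (s+5): 5 + j216 → |·| = √(5²+216²) = √46681 ≈ 216.06, ∠ = arctan(216/5) ≈ 88.67°
pole (s+50): 50 + j216 → |·| = √(50²+216²) = √49156 ≈ 221.71, ∠ = arctan(216/50) ≈ 76.97°
pole at origin: |s| = 216, ∠ = 90.00° (in denominator)
|H| = 100 / 1.0347e+07 ≈ 9.6646e-06
Gain = 20 log₁₀(9.6646e-06) ≈ -100.30 dB
∠H = 0.00° − 255.64° = -255.64° ≡ 104.36° (principal value)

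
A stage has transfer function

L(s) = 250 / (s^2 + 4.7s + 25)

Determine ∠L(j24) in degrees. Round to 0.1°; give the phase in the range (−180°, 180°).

At s = jω = j24:
quadratic: (j24)² + 4.7·j24 + 25 = -551 + j112.8 → |·| ≈ 562.43, ∠ ≈ 168.43°
∠L = 0.00° − 168.43° = -168.43°

-168.4°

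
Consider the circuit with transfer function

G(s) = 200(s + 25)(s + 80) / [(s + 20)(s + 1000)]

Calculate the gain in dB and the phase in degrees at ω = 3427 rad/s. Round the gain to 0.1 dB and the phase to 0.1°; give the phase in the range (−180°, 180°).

At s = jω = j3427:
zero (s+25): 25 + j3427 → |·| = √(25²+3427²) = √11744954 ≈ 3427.1, ∠ = arctan(3427/25) ≈ 89.58°
zero (s+80): 80 + j3427 → |·| = √(80²+3427²) = √11750729 ≈ 3427.9, ∠ = arctan(3427/80) ≈ 88.66°
pole (s+20): 20 + j3427 → |·| = √(20²+3427²) = √11744729 ≈ 3427.1, ∠ = arctan(3427/20) ≈ 89.67°
pole (s+1000): 1000 + j3427 → |·| = √(1000²+3427²) = √12744329 ≈ 3569.9, ∠ = arctan(3427/1000) ≈ 73.73°
|G| = 200 · 1.1748e+07 / 1.2234e+07 ≈ 192.05
Gain = 20 log₁₀(192.05) ≈ 45.67 dB
∠G = 178.24° − 163.40° = 14.84°

45.7 dB, 14.8°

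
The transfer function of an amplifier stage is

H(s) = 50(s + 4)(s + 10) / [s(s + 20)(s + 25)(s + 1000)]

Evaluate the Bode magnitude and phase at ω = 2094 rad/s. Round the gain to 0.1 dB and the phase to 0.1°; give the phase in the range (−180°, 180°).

At s = jω = j2094:
zero (s+4): 4 + j2094 → |·| = √(4²+2094²) = √4384852 ≈ 2094, ∠ = arctan(2094/4) ≈ 89.89°
zero (s+10): 10 + j2094 → |·| = √(10²+2094²) = √4384936 ≈ 2094, ∠ = arctan(2094/10) ≈ 89.73°
pole (s+20): 20 + j2094 → |·| = √(20²+2094²) = √4385236 ≈ 2094.1, ∠ = arctan(2094/20) ≈ 89.45°
pole (s+25): 25 + j2094 → |·| = √(25²+2094²) = √4385461 ≈ 2094.1, ∠ = arctan(2094/25) ≈ 89.32°
pole (s+1000): 1000 + j2094 → |·| = √(1000²+2094²) = √5384836 ≈ 2320.5, ∠ = arctan(2094/1000) ≈ 64.47°
pole at origin: |s| = 2094, ∠ = 90.00° (in denominator)
|H| = 50 · 4.3848e+06 / 2.1309e+13 ≈ 1.0289e-05
Gain = 20 log₁₀(1.0289e-05) ≈ -99.75 dB
∠H = 179.62° − 333.24° = -153.62°

-99.8 dB, -153.6°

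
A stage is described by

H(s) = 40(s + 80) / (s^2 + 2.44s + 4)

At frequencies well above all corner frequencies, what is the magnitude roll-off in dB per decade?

-20 dB/decade

Each pole contributes −20 dB/decade at high frequency; each zero contributes +20 dB/decade.
Net: 1 zero(s) − 2 pole(s) → -20 dB/decade.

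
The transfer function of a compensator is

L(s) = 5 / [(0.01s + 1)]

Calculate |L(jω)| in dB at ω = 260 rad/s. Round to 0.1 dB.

At ω = 260 rad/s:
pole (1 + j260·0.01) = 1 + j2.6 → |·| ≈ 2.7857, ∠ ≈ 68.96°
|L| = 5 · 1 / (2.7857) ≈ 1.7949
Gain = 20 log₁₀(1.7949) ≈ 5.08 dB

5.1 dB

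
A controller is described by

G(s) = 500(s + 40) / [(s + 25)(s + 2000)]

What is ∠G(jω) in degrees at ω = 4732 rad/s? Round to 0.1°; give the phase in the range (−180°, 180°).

At s = jω = j4732:
zero (s+40): 40 + j4732 → |·| = √(40²+4732²) = √22393424 ≈ 4732.2, ∠ = arctan(4732/40) ≈ 89.52°
pole (s+25): 25 + j4732 → |·| = √(25²+4732²) = √22392449 ≈ 4732.1, ∠ = arctan(4732/25) ≈ 89.70°
pole (s+2000): 2000 + j4732 → |·| = √(2000²+4732²) = √26391824 ≈ 5137.3, ∠ = arctan(4732/2000) ≈ 67.09°
∠G = 89.52° − 156.79° = -67.27°

-67.3°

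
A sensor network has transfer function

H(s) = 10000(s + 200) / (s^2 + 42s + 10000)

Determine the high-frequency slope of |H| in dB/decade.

Each pole contributes −20 dB/decade at high frequency; each zero contributes +20 dB/decade.
Net: 1 zero(s) − 2 pole(s) → -20 dB/decade.

-20 dB/decade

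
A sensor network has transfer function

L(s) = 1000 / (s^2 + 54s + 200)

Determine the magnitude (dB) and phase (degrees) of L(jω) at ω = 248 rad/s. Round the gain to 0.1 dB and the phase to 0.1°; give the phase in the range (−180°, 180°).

Substitute s = j248:
Numerator: 1000 = 1000 + j0
Denominator: (j248)^2 + 54(j248) + 200 = -61304 + j13392
|N| = √(1000² + 0²) ≈ 1000, ∠N ≈ 0.00°
|D| = √(61304² + 13392²) ≈ 62750, ∠D ≈ 167.68°
|L| = 1000 / 62750 ≈ 0.015936
Gain = 20 log₁₀(0.015936) ≈ -35.95 dB
∠L = 0.00° − 167.68° = -167.68°

-36.0 dB, -167.7°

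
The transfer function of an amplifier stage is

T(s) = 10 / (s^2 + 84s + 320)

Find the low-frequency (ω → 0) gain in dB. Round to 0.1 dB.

-30.1 dB

T(0) = 10 / 320 = 0.03125
20 log₁₀(0.03125) ≈ -30.10 dB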